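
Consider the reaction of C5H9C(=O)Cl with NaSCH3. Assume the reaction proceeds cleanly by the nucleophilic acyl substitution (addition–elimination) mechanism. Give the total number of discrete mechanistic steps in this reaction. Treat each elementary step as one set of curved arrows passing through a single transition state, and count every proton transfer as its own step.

2

Step 1: Nucleophilic addition of CH3S⁻ to the acyl carbon breaks the π(C=O) bond and yields a tetrahedral, anionic intermediate.
Step 2: Collapse of the tetrahedral intermediate: the alkoxide oxygen pushes its lone pair back to re-form C=O while Cl⁻ leaves.
Total: 2 elementary steps.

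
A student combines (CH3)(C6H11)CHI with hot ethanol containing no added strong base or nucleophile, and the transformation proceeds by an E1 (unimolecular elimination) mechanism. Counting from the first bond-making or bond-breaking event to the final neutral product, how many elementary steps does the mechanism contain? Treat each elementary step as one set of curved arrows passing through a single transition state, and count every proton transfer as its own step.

3

Step 1: Rate-determining heterolysis of the C–I bond gives I⁻ and a secondary carbocation.
Step 2: A 1,2-hydride shift from the adjacent cyclohexyl carbon moves the positive charge from the secondary centre to an adjacent carbon, generating a more stable tertiary carbocation.
Step 3: An ethanol molecule (solvent) deprotonates a β-carbon; as the C–H bond breaks, those electrons form the new alkene π bond.
Total: 3 elementary steps.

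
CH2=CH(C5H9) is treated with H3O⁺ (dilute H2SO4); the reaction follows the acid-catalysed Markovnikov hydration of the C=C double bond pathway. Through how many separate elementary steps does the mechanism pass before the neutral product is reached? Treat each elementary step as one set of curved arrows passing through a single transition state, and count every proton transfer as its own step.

4

Step 1: Protonation of the alkene by H3O⁺: the π bond acts as the nucleophile and picks up H⁺, giving the more stable (Markovnikov) secondary carbocation. H2O is released.
Step 2: A 1,2-hydride shift from the adjacent cyclopentyl carbon moves the positive charge from the secondary centre to an adjacent carbon, generating a more stable tertiary carbocation.
Step 3: Water acts as the nucleophile: an oxygen lone pair bonds to the cationic carbon, giving an oxonium-ion intermediate.
Step 4: Proton transfer from the O–H of the oxonium ion to H2O completes the catalytic cycle and yields the alcohol.
Total: 4 elementary steps.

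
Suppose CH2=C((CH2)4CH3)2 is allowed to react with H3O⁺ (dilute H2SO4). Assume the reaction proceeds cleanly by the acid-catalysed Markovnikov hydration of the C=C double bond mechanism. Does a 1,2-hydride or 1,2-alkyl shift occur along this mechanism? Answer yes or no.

The first-formed carbocation is tertiary.
No single 1,2-shift to an adjacent carbon would produce a more-substituted cation than the one already present, so no rearrangement occurs.

no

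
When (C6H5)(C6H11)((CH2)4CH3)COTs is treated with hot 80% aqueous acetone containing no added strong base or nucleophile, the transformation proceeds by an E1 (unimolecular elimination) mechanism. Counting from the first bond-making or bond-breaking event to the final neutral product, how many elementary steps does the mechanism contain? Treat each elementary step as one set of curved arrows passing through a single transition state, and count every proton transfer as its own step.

Step 1: Rate-determining heterolysis of the C–O bond gives TsO⁻ and a tertiary carbocation.
(No 1,2-shift: no single shift to an adjacent carbon would give a more stable cation.)
Step 2: A weak base (a water molecule from the solvent) removes a proton from a carbon adjacent to the cationic centre; the electrons of that C–H bond become the new π(C=C) bond, giving the alkene.
Total: 2 elementary steps.

2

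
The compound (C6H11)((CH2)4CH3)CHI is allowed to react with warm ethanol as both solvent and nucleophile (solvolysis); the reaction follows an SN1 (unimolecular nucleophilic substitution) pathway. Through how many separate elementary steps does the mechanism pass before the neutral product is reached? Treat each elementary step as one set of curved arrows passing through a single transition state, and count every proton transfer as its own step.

Step 1: Unassisted departure of I⁻ (taking the C–I bonding pair) generates a secondary carbocation.
Step 2: A hydride (H with its bonding pair) migrates from the adjacent cyclohexyl carbon to the cationic centre — a 1,2-hydride shift — upgrading the secondary cation to a tertiary one.
Step 3: A lone pair on the oxygen of CH3CH2OH attacks the carbocation, forming a new C–O σ-bond and an oxonium ion.
Step 4: Deprotonation of the oxonium oxygen by solvent ethanol yields the neutral ether.
Total: 4 elementary steps.

4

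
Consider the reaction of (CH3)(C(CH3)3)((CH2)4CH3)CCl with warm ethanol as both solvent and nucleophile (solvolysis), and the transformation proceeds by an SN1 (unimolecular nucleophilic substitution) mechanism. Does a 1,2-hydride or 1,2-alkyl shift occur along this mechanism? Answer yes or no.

no

The first-formed carbocation is tertiary.
No single 1,2-shift to an adjacent carbon would produce a more-substituted cation than the one already present, so no rearrangement occurs.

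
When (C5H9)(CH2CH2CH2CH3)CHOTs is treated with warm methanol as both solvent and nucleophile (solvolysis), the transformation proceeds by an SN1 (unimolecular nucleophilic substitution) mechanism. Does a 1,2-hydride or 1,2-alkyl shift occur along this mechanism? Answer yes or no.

The first-formed carbocation is secondary.
The adjacent cyclopentyl carbon already bears 2 other carbon substituents and has a hydrogen to migrate; after a 1,2-hydride shift from that carbon the positive charge sits on a tertiary centre.
Tertiary is more stable than secondary, so the shift occurs.

yes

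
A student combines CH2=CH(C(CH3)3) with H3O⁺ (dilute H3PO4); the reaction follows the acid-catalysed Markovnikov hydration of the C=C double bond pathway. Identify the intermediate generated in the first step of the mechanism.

secondary carbocation

Step 1: Protonation of the alkene by H3O⁺: the π bond acts as the nucleophile and picks up H⁺, giving the more stable (Markovnikov) secondary carbocation. H2O is released.
After step 1 the species present is a secondary carbocation.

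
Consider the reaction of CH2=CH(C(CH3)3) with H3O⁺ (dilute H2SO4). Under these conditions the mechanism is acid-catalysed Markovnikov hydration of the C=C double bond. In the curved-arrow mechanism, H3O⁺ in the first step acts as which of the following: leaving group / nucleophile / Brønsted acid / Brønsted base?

Brønsted acid

Step 1: The π electrons of the C=C bond attack a proton of H3O⁺; Markovnikov addition places the new C–H on the less-substituted alkene carbon, so the positive charge ends up on the more-substituted carbon — a secondary carbocation. H2O is released.
H3O⁺ in the first step donates a proton in a proton-transfer step — a Brønsted acid.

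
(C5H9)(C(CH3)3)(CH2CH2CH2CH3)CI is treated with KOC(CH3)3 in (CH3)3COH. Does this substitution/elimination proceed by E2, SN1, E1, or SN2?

E2

Conditions: a strong/bulky base with a tertiary substrate bearing a β-hydrogen.
These conditions are the textbook signature of the E2 pathway.
A strong (often hindered) base removes a β-H in concert with loss of the leaving group — bimolecular elimination.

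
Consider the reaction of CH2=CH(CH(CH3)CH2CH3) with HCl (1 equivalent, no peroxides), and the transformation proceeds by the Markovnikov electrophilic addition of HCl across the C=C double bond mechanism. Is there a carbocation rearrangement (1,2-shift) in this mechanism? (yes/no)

The first-formed carbocation is secondary.
The adjacent sec-butyl carbon already bears 2 other carbon substituents and has a hydrogen to migrate; after a 1,2-hydride shift from that carbon the positive charge sits on a tertiary centre.
Tertiary is more stable than secondary, so the shift occurs.

yes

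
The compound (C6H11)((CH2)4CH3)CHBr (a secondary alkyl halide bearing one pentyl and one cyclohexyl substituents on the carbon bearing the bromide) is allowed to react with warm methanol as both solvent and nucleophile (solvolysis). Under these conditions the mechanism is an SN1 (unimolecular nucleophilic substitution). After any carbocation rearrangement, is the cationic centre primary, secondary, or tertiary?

Step 1: Unassisted departure of Br⁻ (taking the C–Br bonding pair) generates a secondary carbocation.
Step 2: A hydride (H with its bonding pair) migrates from the adjacent cyclohexyl carbon to the cationic centre — a 1,2-hydride shift — upgrading the secondary cation to a tertiary one.
The cation rearranges from secondary to tertiary via a 1,2-hydride shift from the adjacent cyclohexyl carbon; the tertiary cation is what reacts next.

tertiary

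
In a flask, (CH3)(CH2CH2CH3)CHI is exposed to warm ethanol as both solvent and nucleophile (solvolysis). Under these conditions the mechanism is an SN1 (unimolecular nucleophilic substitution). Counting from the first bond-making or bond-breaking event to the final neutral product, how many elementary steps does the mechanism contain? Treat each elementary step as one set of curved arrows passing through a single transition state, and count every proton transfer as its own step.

3

Step 1: Ionisation: the C–I σ-bond cleaves heterolytically; both bonding electrons depart with I⁻, leaving a secondary carbocation at the α-carbon.
(No 1,2-shift: no single shift to an adjacent carbon would give a more stable cation.)
Step 2: Nucleophilic capture: the oxygen of CH3CH2OH bonds to the cationic carbon, producing an oxonium-ion intermediate.
Step 3: A second solvent molecule removes the proton on oxygen, giving the neutral ether product.
Total: 3 elementary steps.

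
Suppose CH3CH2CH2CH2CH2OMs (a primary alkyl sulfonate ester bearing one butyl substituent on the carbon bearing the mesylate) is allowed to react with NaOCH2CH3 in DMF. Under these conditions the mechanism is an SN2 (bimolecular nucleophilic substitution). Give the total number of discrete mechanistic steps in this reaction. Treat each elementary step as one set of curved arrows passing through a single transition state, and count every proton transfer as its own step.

1

Step 1: CH3CH2O⁻ attacks the back face of the α-carbon while MsO⁻ departs with the C–O bonding pair — a single concerted displacement through a pentacoordinate transition state.
Total: 1 elementary step.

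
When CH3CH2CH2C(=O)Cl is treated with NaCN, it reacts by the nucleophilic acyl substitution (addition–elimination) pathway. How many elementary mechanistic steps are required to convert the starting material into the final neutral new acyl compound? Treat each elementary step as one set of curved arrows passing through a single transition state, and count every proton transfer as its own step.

Step 1: Nucleophilic addition of CN⁻ to the acyl carbon breaks the π(C=O) bond and yields a tetrahedral, anionic intermediate.
Step 2: Elimination step: re-formation of the carbonyl π bond drives out Cl⁻, giving the new acyl compound.
Total: 2 elementary steps.

2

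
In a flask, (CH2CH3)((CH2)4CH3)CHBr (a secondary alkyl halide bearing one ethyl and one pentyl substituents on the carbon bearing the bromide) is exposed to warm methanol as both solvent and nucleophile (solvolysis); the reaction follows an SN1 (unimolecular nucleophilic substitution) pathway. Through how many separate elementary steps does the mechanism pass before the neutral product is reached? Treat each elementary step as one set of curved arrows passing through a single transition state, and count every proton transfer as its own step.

Step 1: Unassisted departure of Br⁻ (taking the C–Br bonding pair) generates a secondary carbocation.
(No 1,2-shift: no single shift to an adjacent carbon would give a more stable cation.)
Step 2: A lone pair on the oxygen of CH3OH attacks the carbocation, forming a new C–O σ-bond and an oxonium ion.
Step 3: Deprotonation of the oxonium oxygen by solvent methanol yields the neutral ether.
Total: 3 elementary steps.

3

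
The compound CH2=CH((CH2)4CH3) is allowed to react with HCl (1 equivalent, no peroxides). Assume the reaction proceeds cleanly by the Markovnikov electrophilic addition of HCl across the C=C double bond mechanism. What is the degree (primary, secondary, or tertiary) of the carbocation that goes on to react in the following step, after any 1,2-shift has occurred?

Step 1: Protonation of the alkene by HCl: the π bond acts as the nucleophile and picks up H⁺, giving the more stable (Markovnikov) secondary carbocation. The H–Cl bond breaks heterolytically, releasing Cl⁻.
No single 1,2-shift to an adjacent carbon would give a more-substituted cation, so no rearrangement occurs.

secondary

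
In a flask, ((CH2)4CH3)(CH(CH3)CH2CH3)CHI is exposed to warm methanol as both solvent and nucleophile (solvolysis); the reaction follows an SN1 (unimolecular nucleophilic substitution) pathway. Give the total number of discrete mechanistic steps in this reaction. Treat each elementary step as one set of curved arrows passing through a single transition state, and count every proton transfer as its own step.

Step 1: Ionisation: the C–I σ-bond cleaves heterolytically; both bonding electrons depart with I⁻, leaving a secondary carbocation at the α-carbon.
Step 2: Carbocation rearrangement: a 1,2-hydride shift from the adjacent sec-butyl carbon converts the initially-formed secondary cation into the more stable tertiary cation.
Step 3: CH3OH donates an oxygen lone pair into the empty p orbital of the cation, giving a protonated ether (an oxonium ion).
Step 4: Proton transfer from the O–H of the oxonium ion to a solvent molecule delivers the neutral ether.
Total: 4 elementary steps.

4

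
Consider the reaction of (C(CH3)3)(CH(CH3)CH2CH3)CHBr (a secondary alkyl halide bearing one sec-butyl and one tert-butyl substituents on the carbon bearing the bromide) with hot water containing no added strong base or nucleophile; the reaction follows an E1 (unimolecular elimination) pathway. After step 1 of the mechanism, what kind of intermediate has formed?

Step 1: The C–Br bond breaks with both electrons going to the bromide; Br⁻ leaves and a secondary carbocation remains.
After step 1 the species present is a secondary carbocation.

secondary carbocation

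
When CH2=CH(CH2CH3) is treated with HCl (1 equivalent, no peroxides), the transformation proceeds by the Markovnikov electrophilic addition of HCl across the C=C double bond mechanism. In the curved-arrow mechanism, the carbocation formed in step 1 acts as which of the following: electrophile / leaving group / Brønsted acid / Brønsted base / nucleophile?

Step 2: Nucleophilic attack by Cl⁻ on the carbocation completes the addition, giving R–Cl.
The carbocation formed in step 1 accepts an electron pair into an empty or π* orbital — it is the electrophile.

electrophile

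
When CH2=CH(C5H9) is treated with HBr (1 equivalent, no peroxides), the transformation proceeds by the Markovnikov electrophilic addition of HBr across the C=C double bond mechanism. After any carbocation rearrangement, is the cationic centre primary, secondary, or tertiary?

Step 1: The π electrons of the C=C bond attack a proton of HBr; Markovnikov addition places the new C–H on the less-substituted alkene carbon, so the positive charge ends up on the more-substituted carbon — a secondary carbocation. The H–Br bond breaks heterolytically, releasing Br⁻.
Step 2: A 1,2-hydride shift from the adjacent cyclopentyl carbon moves the positive charge from the secondary centre to an adjacent carbon, generating a more stable tertiary carbocation.
The cation rearranges from secondary to tertiary via a 1,2-hydride shift from the adjacent cyclopentyl carbon; the tertiary cation is what reacts next.

tertiary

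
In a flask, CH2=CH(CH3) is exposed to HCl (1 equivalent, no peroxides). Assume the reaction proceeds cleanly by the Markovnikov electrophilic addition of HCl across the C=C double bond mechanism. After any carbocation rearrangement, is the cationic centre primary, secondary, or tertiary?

secondary

Step 1: The π electrons of the C=C bond attack a proton of HCl; Markovnikov addition places the new C–H on the less-substituted alkene carbon, so the positive charge ends up on the more-substituted carbon — a secondary carbocation. The H–Cl bond breaks heterolytically, releasing Cl⁻.
No single 1,2-shift to an adjacent carbon would give a more-substituted cation, so no rearrangement occurs.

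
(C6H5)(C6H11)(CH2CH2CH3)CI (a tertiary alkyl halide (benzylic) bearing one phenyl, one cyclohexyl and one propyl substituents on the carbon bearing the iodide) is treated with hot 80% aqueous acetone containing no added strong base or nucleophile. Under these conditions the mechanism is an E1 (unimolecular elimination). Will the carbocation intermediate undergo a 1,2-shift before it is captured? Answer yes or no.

The first-formed carbocation is tertiary.
No single 1,2-shift to an adjacent carbon would produce a more-substituted cation than the one already present, so no rearrangement occurs.

no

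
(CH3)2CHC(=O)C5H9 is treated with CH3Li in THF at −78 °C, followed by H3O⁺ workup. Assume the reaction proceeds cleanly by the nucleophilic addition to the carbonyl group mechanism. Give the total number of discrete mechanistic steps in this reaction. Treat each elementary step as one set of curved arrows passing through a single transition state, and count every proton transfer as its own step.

2

Step 1: A lone pair / filled orbital on the carbanion-like carbon of CH3Li attacks the electrophilic carbonyl carbon; the π(C=O) electrons shift onto oxygen, producing a tetrahedral alkoxide intermediate.
Step 2: Protonation of the alkoxide by H3O⁺ workup furnishes an alcohol.
Total: 2 elementary steps.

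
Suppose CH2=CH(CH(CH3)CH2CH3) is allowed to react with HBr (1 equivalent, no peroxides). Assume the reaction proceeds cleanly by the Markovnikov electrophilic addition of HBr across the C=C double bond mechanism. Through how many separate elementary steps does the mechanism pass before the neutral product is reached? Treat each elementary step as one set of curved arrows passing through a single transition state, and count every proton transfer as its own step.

3

Step 1: Protonation of the alkene by HBr: the π bond acts as the nucleophile and picks up H⁺, giving the more stable (Markovnikov) secondary carbocation. The H–Br bond breaks heterolytically, releasing Br⁻.
Step 2: A hydride (H with its bonding pair) migrates from the adjacent sec-butyl carbon to the cationic centre — a 1,2-hydride shift — upgrading the secondary cation to a tertiary one.
Step 3: Nucleophilic attack by Br⁻ on the carbocation completes the addition, giving R–Br.
Total: 3 elementary steps.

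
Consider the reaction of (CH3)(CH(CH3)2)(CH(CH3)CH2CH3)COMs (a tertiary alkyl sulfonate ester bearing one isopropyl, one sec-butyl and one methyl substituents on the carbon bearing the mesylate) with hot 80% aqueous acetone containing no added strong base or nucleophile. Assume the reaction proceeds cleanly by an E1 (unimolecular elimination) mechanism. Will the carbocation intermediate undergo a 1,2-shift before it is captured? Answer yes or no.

no

The first-formed carbocation is tertiary.
No single 1,2-shift to an adjacent carbon would produce a more-substituted cation than the one already present, so no rearrangement occurs.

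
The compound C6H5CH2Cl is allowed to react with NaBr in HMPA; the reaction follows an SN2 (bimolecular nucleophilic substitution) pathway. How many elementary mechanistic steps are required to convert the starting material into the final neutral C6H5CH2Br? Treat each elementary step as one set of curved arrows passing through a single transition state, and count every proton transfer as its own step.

Step 1: The bromide nucleophile donates a lone pair from Br to the α-carbon in a backside attack; simultaneously the C–Cl σ-bond breaks and both of its electrons leave with Cl⁻. One concerted step with inversion of configuration.
Total: 1 elementary step.

1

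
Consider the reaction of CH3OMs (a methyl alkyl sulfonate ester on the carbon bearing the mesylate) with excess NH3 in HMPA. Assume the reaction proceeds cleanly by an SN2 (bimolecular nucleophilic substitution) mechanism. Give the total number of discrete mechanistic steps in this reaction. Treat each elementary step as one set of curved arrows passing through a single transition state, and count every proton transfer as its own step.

Step 1: A lone pair on the N of NH3 attacks the α-carbon from the back side while the C–O bond breaks; both bonding electrons leave with MsO⁻. The product of this concerted step is an alkylammonium ion.
Step 2: A second equivalent of NH3 removes a proton from the N, giving the neutral product.
Total: 2 elementary steps.

2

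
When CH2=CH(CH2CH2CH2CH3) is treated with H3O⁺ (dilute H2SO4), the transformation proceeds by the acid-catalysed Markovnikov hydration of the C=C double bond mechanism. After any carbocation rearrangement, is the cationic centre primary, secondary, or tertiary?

secondary

Step 1: Electrophilic addition begins with the π(C=C) electrons forming a bond to the proton of H3O⁺. Following Markovnikov's rule, the resulting cation is secondary. H2O is released.
No single 1,2-shift to an adjacent carbon would give a more-substituted cation, so no rearrangement occurs.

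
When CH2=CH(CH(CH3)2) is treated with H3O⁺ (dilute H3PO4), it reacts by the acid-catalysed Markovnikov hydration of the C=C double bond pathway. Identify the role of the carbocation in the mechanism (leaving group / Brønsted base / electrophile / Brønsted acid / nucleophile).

Step 3: Water acts as the nucleophile: an oxygen lone pair bonds to the cationic carbon, giving an oxonium-ion intermediate.
The carbocation accepts an electron pair into an empty or π* orbital — it is the electrophile.

electrophile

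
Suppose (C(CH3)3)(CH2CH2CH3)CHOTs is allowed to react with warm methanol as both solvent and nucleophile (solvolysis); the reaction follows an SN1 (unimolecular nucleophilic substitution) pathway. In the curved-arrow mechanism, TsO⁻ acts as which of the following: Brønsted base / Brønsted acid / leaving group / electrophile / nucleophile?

Step 1: Rate-determining heterolysis of the C–O bond gives TsO⁻ and a secondary carbocation.
TsO⁻ departs with both electrons of the breaking σ-bond — that is the definition of a leaving group.

leaving group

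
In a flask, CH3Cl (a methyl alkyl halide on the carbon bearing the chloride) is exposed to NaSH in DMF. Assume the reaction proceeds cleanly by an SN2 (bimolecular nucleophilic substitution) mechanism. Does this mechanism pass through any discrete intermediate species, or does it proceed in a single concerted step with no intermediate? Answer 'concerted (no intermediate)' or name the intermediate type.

HS⁻ attacks the back face of the α-carbon while Cl⁻ departs with the C–Cl bonding pair — a single concerted displacement through a pentacoordinate transition state.
All bond changes occur in one transition state; no discrete intermediate is formed.

concerted (no intermediate)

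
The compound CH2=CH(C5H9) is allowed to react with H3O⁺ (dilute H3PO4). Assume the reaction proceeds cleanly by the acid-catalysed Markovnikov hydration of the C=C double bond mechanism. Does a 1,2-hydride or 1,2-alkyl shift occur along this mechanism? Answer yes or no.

The first-formed carbocation is secondary.
The adjacent cyclopentyl carbon already bears 2 other carbon substituents and has a hydrogen to migrate; after a 1,2-hydride shift from that carbon the positive charge sits on a tertiary centre.
Tertiary is more stable than secondary, so the shift occurs.

yes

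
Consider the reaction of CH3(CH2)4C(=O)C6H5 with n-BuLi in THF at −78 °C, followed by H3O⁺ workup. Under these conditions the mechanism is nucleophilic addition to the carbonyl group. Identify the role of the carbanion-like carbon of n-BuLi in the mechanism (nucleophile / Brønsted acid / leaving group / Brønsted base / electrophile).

nucleophile

Step 1: A lone pair / filled orbital on the carbanion-like carbon of n-BuLi attacks the electrophilic carbonyl carbon; the π(C=O) electrons shift onto oxygen, producing a tetrahedral alkoxide intermediate.
The carbanion-like carbon of n-BuLi donates an electron pair to form a new σ-bond to carbon — it is the nucleophile.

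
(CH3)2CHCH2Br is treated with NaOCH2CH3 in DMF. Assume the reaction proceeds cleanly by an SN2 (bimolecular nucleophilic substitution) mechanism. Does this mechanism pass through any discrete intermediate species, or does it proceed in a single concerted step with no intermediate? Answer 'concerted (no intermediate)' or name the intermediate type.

concerted (no intermediate)

CH3CH2O⁻ attacks the back face of the α-carbon while Br⁻ departs with the C–Br bonding pair — a single concerted displacement through a pentacoordinate transition state.
All bond changes occur in one transition state; no discrete intermediate is formed.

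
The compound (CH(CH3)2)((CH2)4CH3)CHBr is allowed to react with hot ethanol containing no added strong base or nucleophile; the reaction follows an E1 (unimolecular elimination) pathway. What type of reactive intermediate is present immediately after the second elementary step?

tertiary carbocation

Step 1: The C–Br bond breaks with both electrons going to the bromide; Br⁻ leaves and a secondary carbocation remains.
Step 2: A hydride (H with its bonding pair) migrates from the adjacent isopropyl carbon to the cationic centre — a 1,2-hydride shift — upgrading the secondary cation to a tertiary one.
After step 2 the species present is a tertiary carbocation.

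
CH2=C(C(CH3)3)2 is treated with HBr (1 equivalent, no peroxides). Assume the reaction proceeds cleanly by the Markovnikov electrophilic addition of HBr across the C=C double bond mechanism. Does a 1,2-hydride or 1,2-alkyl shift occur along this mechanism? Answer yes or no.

The first-formed carbocation is tertiary.
No single 1,2-shift to an adjacent carbon would produce a more-substituted cation than the one already present, so no rearrangement occurs.

no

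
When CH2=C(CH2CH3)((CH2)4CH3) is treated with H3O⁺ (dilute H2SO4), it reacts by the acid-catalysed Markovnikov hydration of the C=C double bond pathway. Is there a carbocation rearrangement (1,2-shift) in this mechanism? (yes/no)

The first-formed carbocation is tertiary.
No single 1,2-shift to an adjacent carbon would produce a more-substituted cation than the one already present, so no rearrangement occurs.

no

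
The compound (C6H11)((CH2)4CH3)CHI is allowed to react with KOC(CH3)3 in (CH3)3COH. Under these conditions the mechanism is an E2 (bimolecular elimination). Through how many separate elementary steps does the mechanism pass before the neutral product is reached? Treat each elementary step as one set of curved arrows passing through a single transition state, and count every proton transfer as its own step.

Step 1: Concerted anti-periplanar elimination: (CH3)3CO⁻ abstracts a β-H while I⁻ leaves, and the C–H electrons become the new C=C π bond — all in a single transition state.
Total: 1 elementary step.

1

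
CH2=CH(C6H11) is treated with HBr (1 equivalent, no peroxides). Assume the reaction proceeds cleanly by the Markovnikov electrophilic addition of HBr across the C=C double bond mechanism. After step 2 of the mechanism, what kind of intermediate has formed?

tertiary carbocation

Step 1: Electrophilic addition begins with the π(C=C) electrons forming a bond to the proton of HBr. Following Markovnikov's rule, the resulting cation is secondary. The H–Br bond breaks heterolytically, releasing Br⁻.
Step 2: Carbocation rearrangement: a 1,2-hydride shift from the adjacent cyclohexyl carbon converts the initially-formed secondary cation into the more stable tertiary cation.
After step 2 the species present is a tertiary carbocation.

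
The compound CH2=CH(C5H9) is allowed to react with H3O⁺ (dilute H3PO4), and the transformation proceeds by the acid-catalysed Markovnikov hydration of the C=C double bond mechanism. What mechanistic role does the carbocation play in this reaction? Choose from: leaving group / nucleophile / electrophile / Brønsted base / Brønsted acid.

electrophile

Step 3: Nucleophilic capture of the cation by H2O produces the protonated alcohol (an oxonium ion).
The carbocation accepts an electron pair into an empty or π* orbital — it is the electrophile.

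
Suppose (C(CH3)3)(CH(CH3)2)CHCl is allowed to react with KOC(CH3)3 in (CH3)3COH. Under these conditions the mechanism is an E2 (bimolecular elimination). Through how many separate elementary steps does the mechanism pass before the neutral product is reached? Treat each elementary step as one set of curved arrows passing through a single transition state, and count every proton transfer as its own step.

Step 1: The strong base (CH3)3CO⁻ removes a β-hydrogen; in the same concerted event the electrons of the breaking C–H bond form the new π(C=C) bond and the C–Cl σ-bond breaks, expelling Cl⁻. Anti-periplanar geometry; one transition state.
Total: 1 elementary step.

1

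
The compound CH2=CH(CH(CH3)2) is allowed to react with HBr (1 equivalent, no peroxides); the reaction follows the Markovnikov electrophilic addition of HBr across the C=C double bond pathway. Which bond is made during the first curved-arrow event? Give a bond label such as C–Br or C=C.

C–H

Step 1: Protonation of the alkene by HBr: the π bond acts as the nucleophile and picks up H⁺, giving the more stable (Markovnikov) secondary carbocation. The H–Br bond breaks heterolytically, releasing Br⁻.
The bond formed in this step is the C–H bond.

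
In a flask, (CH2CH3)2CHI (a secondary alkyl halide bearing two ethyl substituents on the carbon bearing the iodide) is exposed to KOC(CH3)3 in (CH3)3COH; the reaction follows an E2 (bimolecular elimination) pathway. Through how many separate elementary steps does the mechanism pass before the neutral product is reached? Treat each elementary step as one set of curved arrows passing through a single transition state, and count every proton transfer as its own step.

Step 1: The strong base (CH3)3CO⁻ removes a β-hydrogen; in the same concerted event the electrons of the breaking C–H bond form the new π(C=C) bond and the C–I σ-bond breaks, expelling I⁻. Anti-periplanar geometry; one transition state.
Total: 1 elementary step.

1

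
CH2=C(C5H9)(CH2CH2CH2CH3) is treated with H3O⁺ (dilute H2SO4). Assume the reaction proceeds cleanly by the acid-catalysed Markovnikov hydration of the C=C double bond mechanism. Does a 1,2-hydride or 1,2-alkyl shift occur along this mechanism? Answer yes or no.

The first-formed carbocation is tertiary.
No single 1,2-shift to an adjacent carbon would produce a more-substituted cation than the one already present, so no rearrangement occurs.

no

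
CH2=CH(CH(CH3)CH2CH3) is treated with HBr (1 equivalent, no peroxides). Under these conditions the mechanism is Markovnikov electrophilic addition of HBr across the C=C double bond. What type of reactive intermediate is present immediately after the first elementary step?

secondary carbocation

Step 1: Protonation of the alkene by HBr: the π bond acts as the nucleophile and picks up H⁺, giving the more stable (Markovnikov) secondary carbocation. The H–Br bond breaks heterolytically, releasing Br⁻.
After step 1 the species present is a secondary carbocation.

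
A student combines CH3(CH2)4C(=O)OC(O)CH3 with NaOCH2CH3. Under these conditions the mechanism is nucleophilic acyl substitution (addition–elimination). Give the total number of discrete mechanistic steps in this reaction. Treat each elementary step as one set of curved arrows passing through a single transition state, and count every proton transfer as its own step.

2

Step 1: A lone pair on the O of CH3CH2O⁻ attacks the electrophilic acyl carbon; the π(C=O) electrons move onto oxygen, giving a tetrahedral intermediate.
Step 2: Elimination step: re-formation of the carbonyl π bond drives out CH3CO2⁻, giving the new acyl compound.
Total: 2 elementary steps.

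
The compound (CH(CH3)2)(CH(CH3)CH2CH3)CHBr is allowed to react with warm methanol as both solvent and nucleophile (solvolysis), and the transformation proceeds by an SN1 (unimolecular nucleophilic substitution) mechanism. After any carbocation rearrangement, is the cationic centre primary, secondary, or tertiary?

Step 1: Rate-determining heterolysis of the C–Br bond gives Br⁻ and a secondary carbocation.
Step 2: A hydride (H with its bonding pair) migrates from the adjacent sec-butyl carbon to the cationic centre — a 1,2-hydride shift — upgrading the secondary cation to a tertiary one.
The cation rearranges from secondary to tertiary via a 1,2-hydride shift from the adjacent sec-butyl carbon; the tertiary cation is what reacts next.

tertiary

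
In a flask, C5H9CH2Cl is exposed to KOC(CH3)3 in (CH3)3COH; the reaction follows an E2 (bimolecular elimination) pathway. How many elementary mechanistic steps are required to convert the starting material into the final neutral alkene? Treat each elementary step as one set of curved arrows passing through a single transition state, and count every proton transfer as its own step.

1

Step 1: Concerted anti-periplanar elimination: (CH3)3CO⁻ abstracts a β-H while Cl⁻ leaves, and the C–H electrons become the new C=C π bond — all in a single transition state.
Total: 1 elementary step.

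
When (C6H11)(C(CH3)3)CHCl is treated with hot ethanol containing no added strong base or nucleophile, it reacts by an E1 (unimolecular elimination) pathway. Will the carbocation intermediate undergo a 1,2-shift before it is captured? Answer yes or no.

The first-formed carbocation is secondary.
The adjacent cyclohexyl carbon already bears 2 other carbon substituents and has a hydrogen to migrate; after a 1,2-hydride shift from that carbon the positive charge sits on a tertiary centre.
Tertiary is more stable than secondary, so the shift occurs.

yes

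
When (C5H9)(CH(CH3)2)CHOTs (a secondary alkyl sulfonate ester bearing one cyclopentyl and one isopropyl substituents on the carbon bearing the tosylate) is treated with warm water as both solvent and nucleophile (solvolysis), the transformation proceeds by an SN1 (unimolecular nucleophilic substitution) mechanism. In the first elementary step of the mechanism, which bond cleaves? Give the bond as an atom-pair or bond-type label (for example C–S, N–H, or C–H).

C–O

Step 1: Rate-determining heterolysis of the C–O bond gives TsO⁻ and a secondary carbocation.
The bond broken in this step is the C–O bond.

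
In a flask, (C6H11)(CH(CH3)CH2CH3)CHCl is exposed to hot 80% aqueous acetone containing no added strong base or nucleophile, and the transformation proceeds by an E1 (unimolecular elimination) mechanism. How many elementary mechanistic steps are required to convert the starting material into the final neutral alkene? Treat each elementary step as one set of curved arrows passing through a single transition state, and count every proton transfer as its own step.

3

Step 1: Unassisted departure of Cl⁻ (taking the C–Cl bonding pair) generates a secondary carbocation.
Step 2: A hydride (H with its bonding pair) migrates from the adjacent cyclohexyl carbon to the cationic centre — a 1,2-hydride shift — upgrading the secondary cation to a tertiary one.
Step 3: A weak base (a water molecule from the solvent) removes a proton from a carbon adjacent to the cationic centre; the electrons of that C–H bond become the new π(C=C) bond, giving the alkene.
Total: 3 elementary steps.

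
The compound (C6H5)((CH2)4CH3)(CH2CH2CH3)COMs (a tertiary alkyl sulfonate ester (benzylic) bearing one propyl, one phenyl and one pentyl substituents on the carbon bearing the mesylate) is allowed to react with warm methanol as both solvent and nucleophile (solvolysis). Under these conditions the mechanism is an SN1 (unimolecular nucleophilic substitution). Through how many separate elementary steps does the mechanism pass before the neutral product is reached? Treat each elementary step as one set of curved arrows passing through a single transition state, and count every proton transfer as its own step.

3

Step 1: Rate-determining heterolysis of the C–O bond gives MsO⁻ and a tertiary carbocation.
(No 1,2-shift: no single shift to an adjacent carbon would give a more stable cation.)
Step 2: Nucleophilic capture: the oxygen of CH3OH bonds to the cationic carbon, producing an oxonium-ion intermediate.
Step 3: A second solvent molecule removes the proton on oxygen, giving the neutral ether product.
Total: 3 elementary steps.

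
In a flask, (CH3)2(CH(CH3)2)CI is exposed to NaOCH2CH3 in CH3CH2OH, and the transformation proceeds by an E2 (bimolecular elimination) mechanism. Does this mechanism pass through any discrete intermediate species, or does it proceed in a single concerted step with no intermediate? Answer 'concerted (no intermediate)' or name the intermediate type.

The strong base CH3CH2O⁻ removes a β-hydrogen; in the same concerted event the electrons of the breaking C–H bond form the new π(C=C) bond and the C–I σ-bond breaks, expelling I⁻. Anti-periplanar geometry; one transition state.
All bond changes occur in one transition state; no discrete intermediate is formed.

concerted (no intermediate)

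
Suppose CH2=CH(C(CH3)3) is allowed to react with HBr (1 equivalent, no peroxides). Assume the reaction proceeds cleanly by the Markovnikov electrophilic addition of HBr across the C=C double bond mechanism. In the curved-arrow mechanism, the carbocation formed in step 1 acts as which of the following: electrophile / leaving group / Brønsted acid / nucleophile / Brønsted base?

Step 3: Br⁻ captures the cation: a lone pair on Br⁻ fills the empty p orbital, producing the alkyl halide product.
The carbocation formed in step 1 accepts an electron pair into an empty or π* orbital — it is the electrophile.

electrophile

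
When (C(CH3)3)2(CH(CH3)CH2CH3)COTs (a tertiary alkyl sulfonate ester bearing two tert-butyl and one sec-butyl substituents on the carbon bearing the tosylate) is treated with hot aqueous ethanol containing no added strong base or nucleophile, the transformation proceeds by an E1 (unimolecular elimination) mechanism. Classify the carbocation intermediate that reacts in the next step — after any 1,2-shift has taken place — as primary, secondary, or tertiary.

tertiary

Step 1: Unassisted departure of TsO⁻ (taking the C–O bonding pair) generates a tertiary carbocation.
No single 1,2-shift to an adjacent carbon would give a more-substituted cation, so no rearrangement occurs.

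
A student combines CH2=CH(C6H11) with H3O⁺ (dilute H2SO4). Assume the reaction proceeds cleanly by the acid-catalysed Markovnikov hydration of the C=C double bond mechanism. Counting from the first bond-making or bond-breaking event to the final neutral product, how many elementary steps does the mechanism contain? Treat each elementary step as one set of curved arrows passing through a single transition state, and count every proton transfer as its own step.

Step 1: Protonation of the alkene by H3O⁺: the π bond acts as the nucleophile and picks up H⁺, giving the more stable (Markovnikov) secondary carbocation. H2O is released.
Step 2: Carbocation rearrangement: a 1,2-hydride shift from the adjacent cyclohexyl carbon converts the initially-formed secondary cation into the more stable tertiary cation.
Step 3: Nucleophilic capture of the cation by H2O produces the protonated alcohol (an oxonium ion).
Step 4: Deprotonation of the oxonium ion by a water molecule delivers the neutral alcohol and regenerates the acid catalyst.
Total: 4 elementary steps.

4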